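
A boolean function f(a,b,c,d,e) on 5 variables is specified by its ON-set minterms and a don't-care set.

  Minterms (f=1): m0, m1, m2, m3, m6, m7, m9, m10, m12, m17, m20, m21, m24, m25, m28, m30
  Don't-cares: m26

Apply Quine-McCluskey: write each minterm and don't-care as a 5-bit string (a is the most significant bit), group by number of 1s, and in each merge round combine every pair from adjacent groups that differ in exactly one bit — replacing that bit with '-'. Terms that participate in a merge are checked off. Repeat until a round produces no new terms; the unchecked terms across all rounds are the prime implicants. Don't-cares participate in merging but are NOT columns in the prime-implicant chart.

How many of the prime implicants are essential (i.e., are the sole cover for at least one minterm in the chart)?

Round 0: 00000✓ 00001✓ 00010✓ 00011✓ 00110✓ 00111✓ 01001✓ 01010✓ 01100✓ 10001✓ 10100✓ 10101✓ 11000✓ 11001✓ 11010✓ 11100✓ 11110✓
Round 1: -0001✓ -1001✓ -1010 -1100 0-001✓ 0-010 00-10✓ 00-11✓ 000-0✓ 000-1✓ 0000-✓ 0001-✓ 0011-✓ 1-001✓ 1-100 10-01 1010- 11-00✓ 11-10✓ 110-0✓ 1100- 111-0✓
Round 2: --001 00-1- 000-- 11--0
PIs = {--001, -1010, -1100, 0-010, 00-1-, 000--, 1-100, 10-01, 1010-, 11--0, 1100-}
Coverage chart:
  m0: 000-- ←essential
  m1: --001,000--
  m2: 0-010,00-1-,000--
  m3: 00-1-,000--
  m6: 00-1- ←essential
  m7: 00-1- ←essential
  m9: --001 ←essential
  m10: -1010,0-010
  m12: -1100 ←essential
  m17: --001,10-01
  m20: 1-100,1010-
  m21: 10-01,1010-
  m24: 11--0,1100-
  m25: --001,1100-
  m28: -1100,1-100,11--0
  m30: 11--0 ←essential
Essential: --001, -1100, 00-1-, 000--, 11--0

5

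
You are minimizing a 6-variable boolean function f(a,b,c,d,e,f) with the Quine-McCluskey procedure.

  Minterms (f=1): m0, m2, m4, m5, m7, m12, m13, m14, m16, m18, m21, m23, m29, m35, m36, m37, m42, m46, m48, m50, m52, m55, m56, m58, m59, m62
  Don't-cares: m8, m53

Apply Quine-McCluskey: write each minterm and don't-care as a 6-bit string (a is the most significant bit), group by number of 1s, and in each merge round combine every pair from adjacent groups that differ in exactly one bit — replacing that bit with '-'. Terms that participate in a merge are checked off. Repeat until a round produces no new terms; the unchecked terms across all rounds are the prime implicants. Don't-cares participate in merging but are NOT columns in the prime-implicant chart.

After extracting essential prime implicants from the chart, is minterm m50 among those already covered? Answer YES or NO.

size-2^0 implicants → 000000(✓)  000010(✓)  000100(✓)  000101(✓)  000111(✓)  001000(✓)  001100(✓)  001101(✓)  001110(✓)  010000(✓)  010010(✓)  010101(✓)  010111(✓)  011101(✓)  100011  100100(✓)  100101(✓)  101010(✓)  101110(✓)  110000(✓)  110010(✓)  110100(✓)  110101(✓)  110111(✓)  111000(✓)  111010(✓)  111011(✓)  111110(✓)
size-2^1 implicants → -00100(✓)  -00101(✓)  -01110  -10000(✓)  -10010(✓)  -10101(✓)  -10111(✓)  0-0000(✓)  0-0010(✓)  0-0101(✓)  0-0111(✓)  0-1101(✓)  00-000(✓)  00-100(✓)  00-101(✓)  000-00(✓)  0000-0(✓)  0001-1(✓)  00010-(✓)  001-00(✓)  0011-0  00110-(✓)  01-101(✓)  0100-0(✓)  0101-1(✓)  1-0100(✓)  1-0101(✓)  1-1010(✓)  1-1110(✓)  10010-(✓)  101-10(✓)  11-000(✓)  11-010(✓)  110-00  1100-0(✓)  1101-1(✓)  11010-(✓)  111-10(✓)  1110-0(✓)  11101-
size-2^2 implicants → --0101  -0010-  -100-0  -101-1  0--101  0-00-0  0-01-1  00--00  00-10-  1-010-  1-1-10  11-0-0
Unchecked terms (primes): --0101, -0010-, -01110, -100-0, -101-1, 0--101, 0-00-0, 0-01-1, 00--00, 00-10-, 0011-0, 1-010-, 1-1-10, 100011, 11-0-0, 110-00, 11101-
Minterm coverage:
  m0 ⊆ 0-00-0,00--00
  m2 ⊆ 0-00-0 [E]
  m4 ⊆ -0010-,00--00,00-10-
  m5 ⊆ --0101,-0010-,0--101,0-01-1,00-10-
  m7 ⊆ 0-01-1 [E]
  m12 ⊆ 00--00,00-10-,0011-0
  m13 ⊆ 0--101,00-10-
  m14 ⊆ -01110,0011-0
  m16 ⊆ -100-0,0-00-0
  m18 ⊆ -100-0,0-00-0
  m21 ⊆ --0101,-101-1,0--101,0-01-1
  m23 ⊆ -101-1,0-01-1
  m29 ⊆ 0--101 [E]
  m35 ⊆ 100011 [E]
  m36 ⊆ -0010-,1-010-
  m37 ⊆ --0101,-0010-,1-010-
  m42 ⊆ 1-1-10 [E]
  m46 ⊆ -01110,1-1-10
  m48 ⊆ -100-0,11-0-0,110-00
  m50 ⊆ -100-0,11-0-0
  m52 ⊆ 1-010-,110-00
  m55 ⊆ -101-1 [E]
  m56 ⊆ 11-0-0 [E]
  m58 ⊆ 1-1-10,11-0-0,11101-
  m59 ⊆ 11101- [E]
  m62 ⊆ 1-1-10 [E]
E = {-101-1, 0--101, 0-00-0, 0-01-1, 1-1-10, 100011, 11-0-0, 11101-}

YES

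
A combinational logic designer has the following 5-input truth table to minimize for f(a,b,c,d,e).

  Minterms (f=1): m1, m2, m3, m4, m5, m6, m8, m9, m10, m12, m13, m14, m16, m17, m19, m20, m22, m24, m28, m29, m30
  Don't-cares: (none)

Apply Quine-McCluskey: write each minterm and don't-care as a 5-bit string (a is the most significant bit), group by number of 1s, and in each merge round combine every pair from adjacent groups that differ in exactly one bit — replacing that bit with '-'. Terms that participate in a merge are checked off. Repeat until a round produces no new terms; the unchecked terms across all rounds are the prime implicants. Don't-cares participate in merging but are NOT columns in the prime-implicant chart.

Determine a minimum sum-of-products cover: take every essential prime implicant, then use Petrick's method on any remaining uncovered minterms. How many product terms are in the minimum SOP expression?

Round 0: 00001✓ 00010✓ 00011✓ 00100✓ 00101✓ 00110✓ 01000✓ 01001✓ 01010✓ 01100✓ 01101✓ 01110✓ 10000✓ 10001✓ 10011✓ 10100✓ 10110✓ 11000✓ 11100✓ 11101✓ 11110✓
Round 1: -0001✓ -0011✓ -0100✓ -0110✓ -1000✓ -1100✓ -1101✓ -1110✓ 0-001✓ 0-010✓ 0-100✓ 0-101✓ 0-110✓ 00-01✓ 00-10✓ 000-1✓ 0001- 001-0✓ 0010-✓ 01-00✓ 01-01✓ 01-10✓ 010-0✓ 0100-✓ 011-0✓ 0110-✓ 1-000✓ 1-100✓ 1-110✓ 10-00✓ 100-1✓ 1000- 101-0✓ 11-00✓ 111-0✓ 1110-✓
Round 2: --100✓ --110✓ -00-1 -01-0✓ -1-00 -11-0✓ -110- 0--01 0--10 0-1-0✓ 0-10- 01--0 01-0- 1--00 1-1-0✓
Round 3: --1-0
PIs = {--1-0, -00-1, -1-00, -110-, 0--01, 0--10, 0-10-, 0001-, 01--0, 01-0-, 1--00, 1000-}
Coverage chart:
  m1: -00-1,0--01
  m2: 0--10,0001-
  m3: -00-1,0001-
  m4: --1-0,0-10-
  m5: 0--01,0-10-
  m6: --1-0,0--10
  m8: -1-00,01--0,01-0-
  m9: 0--01,01-0-
  m10: 0--10,01--0
  m12: --1-0,-1-00,-110-,0-10-,01--0,01-0-
  m13: -110-,0--01,0-10-,01-0-
  m14: --1-0,0--10,01--0
  m16: 1--00,1000-
  m17: -00-1,1000-
  m19: -00-1 ←essential
  m20: --1-0,1--00
  m22: --1-0 ←essential
  m24: -1-00,1--00
  m28: --1-0,-1-00,-110-,1--00
  m29: -110- ←essential
  m30: --1-0 ←essential
Essential: --1-0, -00-1, -110-
Petrick residual → -1-00, 0--01, 0--10, 1--00
Min cover (7 terms): ce' + b'c'e + bd'e' + bcd' + a'd'e + a'de' + ad'e'

7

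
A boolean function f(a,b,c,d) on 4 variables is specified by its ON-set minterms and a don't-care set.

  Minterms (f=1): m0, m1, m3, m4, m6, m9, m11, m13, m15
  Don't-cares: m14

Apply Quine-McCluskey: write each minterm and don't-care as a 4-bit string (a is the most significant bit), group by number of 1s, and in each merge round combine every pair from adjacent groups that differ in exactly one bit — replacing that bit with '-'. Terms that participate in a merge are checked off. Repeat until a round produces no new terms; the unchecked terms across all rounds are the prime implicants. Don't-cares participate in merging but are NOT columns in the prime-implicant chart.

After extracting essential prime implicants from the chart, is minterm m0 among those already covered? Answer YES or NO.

size-2^0 implicants → 0000(✓)  0001(✓)  0011(✓)  0100(✓)  0110(✓)  1001(✓)  1011(✓)  1101(✓)  1110(✓)  1111(✓)
size-2^1 implicants → -001(✓)  -011(✓)  -110  0-00  00-1(✓)  000-  01-0  1-01(✓)  1-11(✓)  10-1(✓)  11-1(✓)  111-
size-2^2 implicants → -0-1  1--1
Unchecked terms (primes): -0-1, -110, 0-00, 000-, 01-0, 1--1, 111-
Minterm coverage:
  m0 ⊆ 0-00,000-
  m1 ⊆ -0-1,000-
  m3 ⊆ -0-1 [E]
  m4 ⊆ 0-00,01-0
  m6 ⊆ -110,01-0
  m9 ⊆ -0-1,1--1
  m11 ⊆ -0-1,1--1
  m13 ⊆ 1--1 [E]
  m15 ⊆ 1--1,111-
E = {-0-1, 1--1}

NO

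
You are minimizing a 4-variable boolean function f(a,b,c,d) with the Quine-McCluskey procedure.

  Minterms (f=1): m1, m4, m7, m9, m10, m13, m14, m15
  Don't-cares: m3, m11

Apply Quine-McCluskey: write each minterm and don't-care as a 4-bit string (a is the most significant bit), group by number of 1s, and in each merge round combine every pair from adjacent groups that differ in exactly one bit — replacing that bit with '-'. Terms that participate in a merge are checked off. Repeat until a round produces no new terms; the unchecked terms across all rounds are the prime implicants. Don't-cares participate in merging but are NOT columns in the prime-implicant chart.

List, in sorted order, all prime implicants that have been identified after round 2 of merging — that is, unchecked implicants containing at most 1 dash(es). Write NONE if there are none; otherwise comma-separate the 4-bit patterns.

size-2^0 implicants → 0001(✓)  0011(✓)  0100  0111(✓)  1001(✓)  1010(✓)  1011(✓)  1101(✓)  1110(✓)  1111(✓)
size-2^1 implicants → -001(✓)  -011(✓)  -111(✓)  0-11(✓)  00-1(✓)  1-01(✓)  1-10(✓)  1-11(✓)  10-1(✓)  101-(✓)  11-1(✓)  111-(✓)
size-2^2 implicants → --11  -0-1  1--1  1-1-
Unchecked terms (primes): --11, -0-1, 0100, 1--1, 1-1-

0100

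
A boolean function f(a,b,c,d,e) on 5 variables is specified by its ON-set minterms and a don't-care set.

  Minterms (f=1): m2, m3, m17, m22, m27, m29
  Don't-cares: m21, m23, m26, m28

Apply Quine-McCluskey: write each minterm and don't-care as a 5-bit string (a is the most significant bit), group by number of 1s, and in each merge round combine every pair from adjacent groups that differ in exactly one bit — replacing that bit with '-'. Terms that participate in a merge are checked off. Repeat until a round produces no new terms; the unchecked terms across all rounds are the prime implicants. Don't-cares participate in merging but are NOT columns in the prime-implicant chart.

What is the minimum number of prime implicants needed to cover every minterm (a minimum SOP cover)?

5

[col 0] 00010*, 00011*, 10001*, 10101*, 10110*, 10111*, 11010*, 11011*, 11100*, 11101*
[col 1] 0001-, 1-101, 10-01, 101-1, 1011-, 1101-, 1110-
Prime implicants: 0001-, 1-101, 10-01, 101-1, 1011-, 1101-, 1110-
PI chart (minterm → PIs covering it):
  2 | 0001-  (sole → essential)
  3 | 0001-  (sole → essential)
  17 | 10-01  (sole → essential)
  22 | 1011-  (sole → essential)
  27 | 1101-  (sole → essential)
  29 | 1-101,1110-
Essential prime implicants: 0001-, 10-01, 1011-, 1101-
Petrick residual → 1-101
Minimum SOP uses 5 PIs: a'b'c'd + acd'e + ab'd'e + ab'cd + abc'd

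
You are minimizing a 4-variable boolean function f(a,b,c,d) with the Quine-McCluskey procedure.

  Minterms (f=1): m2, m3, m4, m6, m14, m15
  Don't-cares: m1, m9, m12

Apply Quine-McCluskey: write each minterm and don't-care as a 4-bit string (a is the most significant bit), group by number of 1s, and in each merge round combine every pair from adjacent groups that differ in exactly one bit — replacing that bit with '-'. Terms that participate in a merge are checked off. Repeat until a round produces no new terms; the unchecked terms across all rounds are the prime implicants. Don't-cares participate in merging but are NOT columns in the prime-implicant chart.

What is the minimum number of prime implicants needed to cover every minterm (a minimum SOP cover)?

[col 0] 0001*, 0010*, 0011*, 0100*, 0110*, 1001*, 1100*, 1110*, 1111*
[col 1] -001, -100*, -110*, 0-10, 00-1, 001-, 01-0*, 11-0*, 111-
[col 2] -1-0
Prime implicants: -001, -1-0, 0-10, 00-1, 001-, 111-
PI chart (minterm → PIs covering it):
  2 | 0-10,001-
  3 | 00-1,001-
  4 | -1-0  (sole → essential)
  6 | -1-0,0-10
  14 | -1-0,111-
  15 | 111-  (sole → essential)
Essential prime implicants: -1-0, 111-
Petrick residual → 001-
Minimum SOP uses 3 PIs: bd' + a'b'c + abc

3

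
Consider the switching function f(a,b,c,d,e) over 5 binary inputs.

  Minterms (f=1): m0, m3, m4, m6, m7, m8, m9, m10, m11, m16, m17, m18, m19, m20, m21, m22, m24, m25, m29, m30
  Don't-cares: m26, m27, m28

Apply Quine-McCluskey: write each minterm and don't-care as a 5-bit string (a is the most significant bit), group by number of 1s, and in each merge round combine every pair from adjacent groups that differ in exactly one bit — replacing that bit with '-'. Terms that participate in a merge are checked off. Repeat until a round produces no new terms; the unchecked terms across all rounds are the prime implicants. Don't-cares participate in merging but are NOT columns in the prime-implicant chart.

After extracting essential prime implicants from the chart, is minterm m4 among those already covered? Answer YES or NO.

size-2^0 implicants → 00000(✓)  00011(✓)  00100(✓)  00110(✓)  00111(✓)  01000(✓)  01001(✓)  01010(✓)  01011(✓)  10000(✓)  10001(✓)  10010(✓)  10011(✓)  10100(✓)  10101(✓)  10110(✓)  11000(✓)  11001(✓)  11010(✓)  11011(✓)  11100(✓)  11101(✓)  11110(✓)
size-2^1 implicants → -0000(✓)  -0011(✓)  -0100(✓)  -0110(✓)  -1000(✓)  -1001(✓)  -1010(✓)  -1011(✓)  0-000(✓)  0-011(✓)  00-00(✓)  00-11  001-0(✓)  0011-  010-0(✓)  010-1(✓)  0100-(✓)  0101-(✓)  1-000(✓)  1-001(✓)  1-010(✓)  1-011(✓)  1-100(✓)  1-101(✓)  1-110(✓)  10-00(✓)  10-01(✓)  10-10(✓)  100-0(✓)  100-1(✓)  1000-(✓)  1001-(✓)  101-0(✓)  1010-(✓)  11-00(✓)  11-01(✓)  11-10(✓)  110-0(✓)  110-1(✓)  1100-(✓)  1101-(✓)  111-0(✓)  1110-(✓)
size-2^2 implicants → --000  --011  -0-00  -01-0  -10-0(✓)  -10-1(✓)  -100-(✓)  -101-(✓)  010--(✓)  1--00(✓)  1--01(✓)  1--10(✓)  1-0-0(✓)  1-0-1(✓)  1-00-(✓)  1-01-(✓)  1-1-0(✓)  1-10-(✓)  10--0(✓)  10-0-(✓)  100--(✓)  11--0(✓)  11-0-(✓)  110--(✓)
size-2^3 implicants → -10--  1---0  1--0-  1-0--
Unchecked terms (primes): --000, --011, -0-00, -01-0, -10--, 00-11, 0011-, 1---0, 1--0-, 1-0--
Minterm coverage:
  m0 ⊆ --000,-0-00
  m3 ⊆ --011,00-11
  m4 ⊆ -0-00,-01-0
  m6 ⊆ -01-0,0011-
  m7 ⊆ 00-11,0011-
  m8 ⊆ --000,-10--
  m9 ⊆ -10-- [E]
  m10 ⊆ -10-- [E]
  m11 ⊆ --011,-10--
  m16 ⊆ --000,-0-00,1---0,1--0-,1-0--
  m17 ⊆ 1--0-,1-0--
  m18 ⊆ 1---0,1-0--
  m19 ⊆ --011,1-0--
  m20 ⊆ -0-00,-01-0,1---0,1--0-
  m21 ⊆ 1--0- [E]
  m22 ⊆ -01-0,1---0
  m24 ⊆ --000,-10--,1---0,1--0-,1-0--
  m25 ⊆ -10--,1--0-,1-0--
  m29 ⊆ 1--0- [E]
  m30 ⊆ 1---0 [E]
E = {-10--, 1---0, 1--0-}

NO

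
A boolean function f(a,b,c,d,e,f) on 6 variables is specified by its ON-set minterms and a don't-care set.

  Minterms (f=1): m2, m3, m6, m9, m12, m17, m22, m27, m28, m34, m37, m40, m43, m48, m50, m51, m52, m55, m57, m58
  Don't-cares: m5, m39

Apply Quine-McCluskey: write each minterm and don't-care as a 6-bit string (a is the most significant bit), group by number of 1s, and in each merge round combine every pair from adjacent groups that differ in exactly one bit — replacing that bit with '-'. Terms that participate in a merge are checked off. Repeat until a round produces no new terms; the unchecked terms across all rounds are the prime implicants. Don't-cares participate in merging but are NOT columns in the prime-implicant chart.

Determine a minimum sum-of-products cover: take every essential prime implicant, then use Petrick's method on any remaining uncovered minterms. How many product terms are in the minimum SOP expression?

[col 0] 000010*, 000011*, 000101*, 000110*, 001001, 001100*, 010001, 010110*, 011011, 011100*, 100010*, 100101*, 100111*, 101000, 101011, 110000*, 110010*, 110011*, 110100*, 110111*, 111001, 111010*
[col 1] -00010, -00101, 0-0110, 0-1100, 000-10, 00001-, 1-0010, 1-0111, 1001-1, 11-010, 110-00, 110-11, 1100-0, 11001-
Prime implicants: -00010, -00101, 0-0110, 0-1100, 000-10, 00001-, 001001, 010001, 011011, 1-0010, 1-0111, 1001-1, 101000, 101011, 11-010, 110-00, 110-11, 1100-0, 11001-, 111001
PI chart (minterm → PIs covering it):
  2 | -00010,000-10,00001-
  3 | 00001-  (sole → essential)
  6 | 0-0110,000-10
  9 | 001001  (sole → essential)
  12 | 0-1100  (sole → essential)
  17 | 010001  (sole → essential)
  22 | 0-0110  (sole → essential)
  27 | 011011  (sole → essential)
  28 | 0-1100  (sole → essential)
  34 | -00010,1-0010
  37 | -00101,1001-1
  40 | 101000  (sole → essential)
  43 | 101011  (sole → essential)
  48 | 110-00,1100-0
  50 | 1-0010,11-010,1100-0,11001-
  51 | 110-11,11001-
  52 | 110-00  (sole → essential)
  55 | 1-0111,110-11
  57 | 111001  (sole → essential)
  58 | 11-010  (sole → essential)
Essential prime implicants: 0-0110, 0-1100, 00001-, 001001, 010001, 011011, 101000, 101011, 11-010, 110-00, 111001
Petrick residual → -00010, -00101, 110-11
Minimum SOP uses 14 PIs: b'c'd'ef' + b'c'de'f + a'c'def' + a'cde'f' + a'b'c'd'e + a'b'cd'e'f + a'bc'd'e'f + a'bcd'ef + ab'cd'e'f' + ab'cd'ef + abd'ef' + abc'e'f' + abc'ef + abcd'e'f

14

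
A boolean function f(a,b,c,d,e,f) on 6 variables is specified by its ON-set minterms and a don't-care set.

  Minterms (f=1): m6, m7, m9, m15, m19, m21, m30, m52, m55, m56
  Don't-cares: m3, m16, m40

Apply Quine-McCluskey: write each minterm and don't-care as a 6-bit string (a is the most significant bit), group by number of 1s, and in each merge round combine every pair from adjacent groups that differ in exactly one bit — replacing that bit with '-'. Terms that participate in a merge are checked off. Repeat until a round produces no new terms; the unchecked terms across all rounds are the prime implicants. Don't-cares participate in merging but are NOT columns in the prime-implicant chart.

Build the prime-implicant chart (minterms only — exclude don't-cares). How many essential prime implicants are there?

Round 0: 000011✓ 000110✓ 000111✓ 001001 001111✓ 010000 010011✓ 010101 011110 101000✓ 110100 110111 111000✓
Round 1: 0-0011 00-111 000-11 00011- 1-1000
PIs = {0-0011, 00-111, 000-11, 00011-, 001001, 010000, 010101, 011110, 1-1000, 110100, 110111}
Coverage chart:
  m6: 00011- ←essential
  m7: 00-111,000-11,00011-
  m9: 001001 ←essential
  m15: 00-111 ←essential
  m19: 0-0011 ←essential
  m21: 010101 ←essential
  m30: 011110 ←essential
  m52: 110100 ←essential
  m55: 110111 ←essential
  m56: 1-1000 ←essential
Essential: 0-0011, 00-111, 00011-, 001001, 010101, 011110, 1-1000, 110100, 110111

9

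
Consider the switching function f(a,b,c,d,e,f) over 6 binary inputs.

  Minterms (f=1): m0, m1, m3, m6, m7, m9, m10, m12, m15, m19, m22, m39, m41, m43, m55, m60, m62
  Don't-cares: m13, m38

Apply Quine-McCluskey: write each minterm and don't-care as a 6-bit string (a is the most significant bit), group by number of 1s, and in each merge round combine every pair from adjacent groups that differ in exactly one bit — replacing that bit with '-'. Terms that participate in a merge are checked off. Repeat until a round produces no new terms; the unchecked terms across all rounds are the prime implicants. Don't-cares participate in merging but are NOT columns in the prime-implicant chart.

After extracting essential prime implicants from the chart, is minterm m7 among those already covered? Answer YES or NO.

NO

Round 0: 000000✓ 000001✓ 000011✓ 000110✓ 000111✓ 001001✓ 001010 001100✓ 001101✓ 001111✓ 010011✓ 010110✓ 100110✓ 100111✓ 101001✓ 101011✓ 110111✓ 111100✓ 111110✓
Round 1: -00110✓ -00111✓ -01001 0-0011 0-0110 00-001 00-111 000-11 0000-1 00000- 00011-✓ 001-01 0011-1 00110- 1-0111 10011-✓ 1010-1 1111-0
Round 2: -0011-
PIs = {-0011-, -01001, 0-0011, 0-0110, 00-001, 00-111, 000-11, 0000-1, 00000-, 001-01, 001010, 0011-1, 00110-, 1-0111, 1010-1, 1111-0}
Coverage chart:
  m0: 00000- ←essential
  m1: 00-001,0000-1,00000-
  m3: 0-0011,000-11,0000-1
  m6: -0011-,0-0110
  m7: -0011-,00-111,000-11
  m9: -01001,00-001,001-01
  m10: 001010 ←essential
  m12: 00110- ←essential
  m15: 00-111,0011-1
  m19: 0-0011 ←essential
  m22: 0-0110 ←essential
  m39: -0011-,1-0111
  m41: -01001,1010-1
  m43: 1010-1 ←essential
  m55: 1-0111 ←essential
  m60: 1111-0 ←essential
  m62: 1111-0 ←essential
Essential: 0-0011, 0-0110, 00000-, 001010, 00110-, 1-0111, 1010-1, 1111-0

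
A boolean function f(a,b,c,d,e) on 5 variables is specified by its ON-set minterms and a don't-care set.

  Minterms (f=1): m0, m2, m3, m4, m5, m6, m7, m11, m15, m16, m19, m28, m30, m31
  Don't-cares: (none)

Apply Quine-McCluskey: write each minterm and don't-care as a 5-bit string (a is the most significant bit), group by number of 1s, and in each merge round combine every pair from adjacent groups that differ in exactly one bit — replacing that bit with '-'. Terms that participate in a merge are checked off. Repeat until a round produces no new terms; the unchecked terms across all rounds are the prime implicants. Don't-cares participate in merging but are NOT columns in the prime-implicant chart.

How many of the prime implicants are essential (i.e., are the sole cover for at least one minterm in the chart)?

5

[col 0] 00000*, 00010*, 00011*, 00100*, 00101*, 00110*, 00111*, 01011*, 01111*, 10000*, 10011*, 11100*, 11110*, 11111*
[col 1] -0000, -0011, -1111, 0-011*, 0-111*, 00-00*, 00-10*, 00-11*, 000-0*, 0001-*, 001-0*, 001-1*, 0010-*, 0011-*, 01-11*, 111-0, 1111-
[col 2] 0--11, 00--0, 00-1-, 001--
Prime implicants: -0000, -0011, -1111, 0--11, 00--0, 00-1-, 001--, 111-0, 1111-
PI chart (minterm → PIs covering it):
  0 | -0000,00--0
  2 | 00--0,00-1-
  3 | -0011,0--11,00-1-
  4 | 00--0,001--
  5 | 001--  (sole → essential)
  6 | 00--0,00-1-,001--
  7 | 0--11,00-1-,001--
  11 | 0--11  (sole → essential)
  15 | -1111,0--11
  16 | -0000  (sole → essential)
  19 | -0011  (sole → essential)
  28 | 111-0  (sole → essential)
  30 | 111-0,1111-
  31 | -1111,1111-
Essential prime implicants: -0000, -0011, 0--11, 001--, 111-0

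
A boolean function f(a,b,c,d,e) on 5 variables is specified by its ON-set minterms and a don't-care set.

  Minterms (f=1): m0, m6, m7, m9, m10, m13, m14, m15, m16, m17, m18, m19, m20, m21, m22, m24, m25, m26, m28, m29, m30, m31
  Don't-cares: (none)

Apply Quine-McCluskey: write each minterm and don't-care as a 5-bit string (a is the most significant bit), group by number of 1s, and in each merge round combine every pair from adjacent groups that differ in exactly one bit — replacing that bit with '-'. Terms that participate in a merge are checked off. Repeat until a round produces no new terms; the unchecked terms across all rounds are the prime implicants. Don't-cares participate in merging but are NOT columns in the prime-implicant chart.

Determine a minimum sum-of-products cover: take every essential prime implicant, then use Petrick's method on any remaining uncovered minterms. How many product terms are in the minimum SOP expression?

size-2^0 implicants → 00000(✓)  00110(✓)  00111(✓)  01001(✓)  01010(✓)  01101(✓)  01110(✓)  01111(✓)  10000(✓)  10001(✓)  10010(✓)  10011(✓)  10100(✓)  10101(✓)  10110(✓)  11000(✓)  11001(✓)  11010(✓)  11100(✓)  11101(✓)  11110(✓)  11111(✓)
size-2^1 implicants → -0000  -0110(✓)  -1001(✓)  -1010(✓)  -1101(✓)  -1110(✓)  -1111(✓)  0-110(✓)  0-111(✓)  0011-(✓)  01-01(✓)  01-10(✓)  011-1(✓)  0111-(✓)  1-000(✓)  1-001(✓)  1-010(✓)  1-100(✓)  1-101(✓)  1-110(✓)  10-00(✓)  10-01(✓)  10-10(✓)  100-0(✓)  100-1(✓)  1000-(✓)  1001-(✓)  101-0(✓)  1010-(✓)  11-00(✓)  11-01(✓)  11-10(✓)  110-0(✓)  1100-(✓)  111-0(✓)  111-1(✓)  1110-(✓)  1111-(✓)
size-2^2 implicants → --110  -1-01  -1-10  -11-1  -111-  0-11-  1--00(✓)  1--01(✓)  1--10(✓)  1-0-0(✓)  1-00-(✓)  1-1-0(✓)  1-10-(✓)  10--0(✓)  10-0-(✓)  100--  11--0(✓)  11-0-(✓)  111--
size-2^3 implicants → 1---0  1--0-
Unchecked terms (primes): --110, -0000, -1-01, -1-10, -11-1, -111-, 0-11-, 1---0, 1--0-, 100--, 111--
Minterm coverage:
  m0 ⊆ -0000 [E]
  m6 ⊆ --110,0-11-
  m7 ⊆ 0-11- [E]
  m9 ⊆ -1-01 [E]
  m10 ⊆ -1-10 [E]
  m13 ⊆ -1-01,-11-1
  m14 ⊆ --110,-1-10,-111-,0-11-
  m15 ⊆ -11-1,-111-,0-11-
  m16 ⊆ -0000,1---0,1--0-,100--
  m17 ⊆ 1--0-,100--
  m18 ⊆ 1---0,100--
  m19 ⊆ 100-- [E]
  m20 ⊆ 1---0,1--0-
  m21 ⊆ 1--0- [E]
  m22 ⊆ --110,1---0
  m24 ⊆ 1---0,1--0-
  m25 ⊆ -1-01,1--0-
  m26 ⊆ -1-10,1---0
  m28 ⊆ 1---0,1--0-,111--
  m29 ⊆ -1-01,-11-1,1--0-,111--
  m30 ⊆ --110,-1-10,-111-,1---0,111--
  m31 ⊆ -11-1,-111-,111--
E = {-0000, -1-01, -1-10, 0-11-, 1--0-, 100--}
Petrick residual → --110, -11-1
Cover = cde' + b'c'd'e' + bd'e + bde' + bce + a'cd + ad' + ab'c'  |cover|=8

8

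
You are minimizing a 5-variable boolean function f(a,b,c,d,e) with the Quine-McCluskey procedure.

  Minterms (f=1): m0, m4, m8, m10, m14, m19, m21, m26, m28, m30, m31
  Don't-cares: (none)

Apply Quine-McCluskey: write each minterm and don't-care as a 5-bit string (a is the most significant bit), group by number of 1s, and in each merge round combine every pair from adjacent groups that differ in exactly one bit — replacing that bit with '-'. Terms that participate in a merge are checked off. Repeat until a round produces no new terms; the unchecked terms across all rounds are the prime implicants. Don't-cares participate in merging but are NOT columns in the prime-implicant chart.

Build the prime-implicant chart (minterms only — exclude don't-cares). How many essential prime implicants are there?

size-2^0 implicants → 00000(✓)  00100(✓)  01000(✓)  01010(✓)  01110(✓)  10011  10101  11010(✓)  11100(✓)  11110(✓)  11111(✓)
size-2^1 implicants → -1010(✓)  -1110(✓)  0-000  00-00  01-10(✓)  010-0  11-10(✓)  111-0  1111-
size-2^2 implicants → -1-10
Unchecked terms (primes): -1-10, 0-000, 00-00, 010-0, 10011, 10101, 111-0, 1111-
Minterm coverage:
  m0 ⊆ 0-000,00-00
  m4 ⊆ 00-00 [E]
  m8 ⊆ 0-000,010-0
  m10 ⊆ -1-10,010-0
  m14 ⊆ -1-10 [E]
  m19 ⊆ 10011 [E]
  m21 ⊆ 10101 [E]
  m26 ⊆ -1-10 [E]
  m28 ⊆ 111-0 [E]
  m30 ⊆ -1-10,111-0,1111-
  m31 ⊆ 1111- [E]
E = {-1-10, 00-00, 10011, 10101, 111-0, 1111-}

6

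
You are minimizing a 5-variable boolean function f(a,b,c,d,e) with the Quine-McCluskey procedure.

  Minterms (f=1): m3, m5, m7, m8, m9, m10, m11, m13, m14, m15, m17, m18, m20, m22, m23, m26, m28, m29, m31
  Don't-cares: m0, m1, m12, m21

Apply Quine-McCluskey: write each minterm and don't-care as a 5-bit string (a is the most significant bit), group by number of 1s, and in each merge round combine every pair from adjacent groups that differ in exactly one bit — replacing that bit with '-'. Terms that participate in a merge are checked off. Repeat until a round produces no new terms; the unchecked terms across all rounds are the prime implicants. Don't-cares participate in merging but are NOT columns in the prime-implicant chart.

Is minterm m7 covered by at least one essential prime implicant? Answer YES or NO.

YES

size-2^0 implicants → 00000(✓)  00001(✓)  00011(✓)  00101(✓)  00111(✓)  01000(✓)  01001(✓)  01010(✓)  01011(✓)  01100(✓)  01101(✓)  01110(✓)  01111(✓)  10001(✓)  10010(✓)  10100(✓)  10101(✓)  10110(✓)  10111(✓)  11010(✓)  11100(✓)  11101(✓)  11111(✓)
size-2^1 implicants → -0001(✓)  -0101(✓)  -0111(✓)  -1010  -1100(✓)  -1101(✓)  -1111(✓)  0-000(✓)  0-001(✓)  0-011(✓)  0-101(✓)  0-111(✓)  00-01(✓)  00-11(✓)  000-1(✓)  0000-(✓)  001-1(✓)  01-00(✓)  01-01(✓)  01-10(✓)  01-11(✓)  010-0(✓)  010-1(✓)  0100-(✓)  0101-(✓)  011-0(✓)  011-1(✓)  0110-(✓)  0111-(✓)  1-010  1-100(✓)  1-101(✓)  1-111(✓)  10-01(✓)  10-10  101-0(✓)  101-1(✓)  1010-(✓)  1011-(✓)  111-1(✓)  1110-(✓)
size-2^2 implicants → --101(✓)  --111(✓)  -0-01  -01-1(✓)  -11-1(✓)  -110-  0--01(✓)  0--11(✓)  0-0-1(✓)  0-00-  0-1-1(✓)  00--1(✓)  01--0(✓)  01--1(✓)  01-0-(✓)  01-1-(✓)  010--(✓)  011--(✓)  1-1-1(✓)  1-10-  101--
size-2^3 implicants → --1-1  0---1  01---
Unchecked terms (primes): --1-1, -0-01, -1010, -110-, 0---1, 0-00-, 01---, 1-010, 1-10-, 10-10, 101--
Minterm coverage:
  m3 ⊆ 0---1 [E]
  m5 ⊆ --1-1,-0-01,0---1
  m7 ⊆ --1-1,0---1
  m8 ⊆ 0-00-,01---
  m9 ⊆ 0---1,0-00-,01---
  m10 ⊆ -1010,01---
  m11 ⊆ 0---1,01---
  m13 ⊆ --1-1,-110-,0---1,01---
  m14 ⊆ 01--- [E]
  m15 ⊆ --1-1,0---1,01---
  m17 ⊆ -0-01 [E]
  m18 ⊆ 1-010,10-10
  m20 ⊆ 1-10-,101--
  m22 ⊆ 10-10,101--
  m23 ⊆ --1-1,101--
  m26 ⊆ -1010,1-010
  m28 ⊆ -110-,1-10-
  m29 ⊆ --1-1,-110-,1-10-
  m31 ⊆ --1-1 [E]
E = {--1-1, -0-01, 0---1, 01---}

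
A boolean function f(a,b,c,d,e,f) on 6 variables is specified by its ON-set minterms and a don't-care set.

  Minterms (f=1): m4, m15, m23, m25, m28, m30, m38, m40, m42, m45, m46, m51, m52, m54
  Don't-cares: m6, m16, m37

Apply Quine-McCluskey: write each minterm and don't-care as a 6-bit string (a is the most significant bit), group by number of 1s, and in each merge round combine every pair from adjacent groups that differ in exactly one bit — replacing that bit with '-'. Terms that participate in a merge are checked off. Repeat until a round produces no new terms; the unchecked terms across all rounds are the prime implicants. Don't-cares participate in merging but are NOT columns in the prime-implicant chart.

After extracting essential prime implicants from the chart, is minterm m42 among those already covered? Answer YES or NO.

YES

Round 0: 000100✓ 000110✓ 001111 010000 010111 011001 011100✓ 011110✓ 100101✓ 100110✓ 101000✓ 101010✓ 101101✓ 101110✓ 110011 110100✓ 110110✓
Round 1: -00110 0001-0 0111-0 1-0110 10-101 10-110 101-10 1010-0 1101-0
PIs = {-00110, 0001-0, 001111, 010000, 010111, 011001, 0111-0, 1-0110, 10-101, 10-110, 101-10, 1010-0, 110011, 1101-0}
Coverage chart:
  m4: 0001-0 ←essential
  m15: 001111 ←essential
  m23: 010111 ←essential
  m25: 011001 ←essential
  m28: 0111-0 ←essential
  m30: 0111-0 ←essential
  m38: -00110,1-0110,10-110
  m40: 1010-0 ←essential
  m42: 101-10,1010-0
  m45: 10-101 ←essential
  m46: 10-110,101-10
  m51: 110011 ←essential
  m52: 1101-0 ←essential
  m54: 1-0110,1101-0
Essential: 0001-0, 001111, 010111, 011001, 0111-0, 10-101, 1010-0, 110011, 1101-0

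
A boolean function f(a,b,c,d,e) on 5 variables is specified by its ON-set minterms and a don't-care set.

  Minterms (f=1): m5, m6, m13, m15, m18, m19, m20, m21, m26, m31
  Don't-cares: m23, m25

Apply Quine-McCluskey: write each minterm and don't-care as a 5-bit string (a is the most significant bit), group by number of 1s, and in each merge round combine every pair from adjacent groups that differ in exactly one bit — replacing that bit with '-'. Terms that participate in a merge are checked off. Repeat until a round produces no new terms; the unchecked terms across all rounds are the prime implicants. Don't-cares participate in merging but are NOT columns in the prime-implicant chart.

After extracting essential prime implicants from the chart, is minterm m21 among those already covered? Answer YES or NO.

YES

[col 0] 00101*, 00110, 01101*, 01111*, 10010*, 10011*, 10100*, 10101*, 10111*, 11001, 11010*, 11111*
[col 1] -0101, -1111, 0-101, 011-1, 1-010, 1-111, 10-11, 1001-, 101-1, 1010-
Prime implicants: -0101, -1111, 0-101, 00110, 011-1, 1-010, 1-111, 10-11, 1001-, 101-1, 1010-, 11001
PI chart (minterm → PIs covering it):
  5 | -0101,0-101
  6 | 00110  (sole → essential)
  13 | 0-101,011-1
  15 | -1111,011-1
  18 | 1-010,1001-
  19 | 10-11,1001-
  20 | 1010-  (sole → essential)
  21 | -0101,101-1,1010-
  26 | 1-010  (sole → essential)
  31 | -1111,1-111
Essential prime implicants: 00110, 1-010, 1010-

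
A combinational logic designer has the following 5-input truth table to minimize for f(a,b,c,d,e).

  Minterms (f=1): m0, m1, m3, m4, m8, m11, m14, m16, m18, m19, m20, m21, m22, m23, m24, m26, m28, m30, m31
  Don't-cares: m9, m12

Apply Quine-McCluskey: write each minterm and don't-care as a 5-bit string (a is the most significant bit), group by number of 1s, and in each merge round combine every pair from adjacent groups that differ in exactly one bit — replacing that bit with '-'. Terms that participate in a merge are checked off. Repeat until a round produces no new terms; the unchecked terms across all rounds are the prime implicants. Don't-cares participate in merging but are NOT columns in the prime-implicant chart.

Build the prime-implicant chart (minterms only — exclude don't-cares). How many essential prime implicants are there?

Round 0: 00000✓ 00001✓ 00011✓ 00100✓ 01000✓ 01001✓ 01011✓ 01100✓ 01110✓ 10000✓ 10010✓ 10011✓ 10100✓ 10101✓ 10110✓ 10111✓ 11000✓ 11010✓ 11100✓ 11110✓ 11111✓
Round 1: -0000✓ -0011 -0100✓ -1000✓ -1100✓ -1110✓ 0-000✓ 0-001✓ 0-011✓ 0-100✓ 00-00✓ 000-1✓ 0000-✓ 01-00✓ 010-1✓ 0100-✓ 011-0✓ 1-000✓ 1-010✓ 1-100✓ 1-110✓ 1-111✓ 10-00✓ 10-10✓ 10-11✓ 100-0✓ 1001-✓ 101-0✓ 101-1✓ 1010-✓ 1011-✓ 11-00✓ 11-10✓ 110-0✓ 111-0✓ 1111-✓
Round 2: --000✓ --100✓ -0-00✓ -1-00✓ -11-0 0--00✓ 0-0-1 0-00- 1--00✓ 1--10✓ 1-0-0✓ 1-1-0✓ 1-11- 10--0✓ 10-1- 101-- 11--0✓
Round 3: ---00 1---0
PIs = {---00, -0011, -11-0, 0-0-1, 0-00-, 1---0, 1-11-, 10-1-, 101--}
Coverage chart:
  m0: ---00,0-00-
  m1: 0-0-1,0-00-
  m3: -0011,0-0-1
  m4: ---00 ←essential
  m8: ---00,0-00-
  m11: 0-0-1 ←essential
  m14: -11-0 ←essential
  m16: ---00,1---0
  m18: 1---0,10-1-
  m19: -0011,10-1-
  m20: ---00,1---0,101--
  m21: 101-- ←essential
  m22: 1---0,1-11-,10-1-,101--
  m23: 1-11-,10-1-,101--
  m24: ---00,1---0
  m26: 1---0 ←essential
  m28: ---00,-11-0,1---0
  m30: -11-0,1---0,1-11-
  m31: 1-11- ←essential
Essential: ---00, -11-0, 0-0-1, 1---0, 1-11-, 101--

6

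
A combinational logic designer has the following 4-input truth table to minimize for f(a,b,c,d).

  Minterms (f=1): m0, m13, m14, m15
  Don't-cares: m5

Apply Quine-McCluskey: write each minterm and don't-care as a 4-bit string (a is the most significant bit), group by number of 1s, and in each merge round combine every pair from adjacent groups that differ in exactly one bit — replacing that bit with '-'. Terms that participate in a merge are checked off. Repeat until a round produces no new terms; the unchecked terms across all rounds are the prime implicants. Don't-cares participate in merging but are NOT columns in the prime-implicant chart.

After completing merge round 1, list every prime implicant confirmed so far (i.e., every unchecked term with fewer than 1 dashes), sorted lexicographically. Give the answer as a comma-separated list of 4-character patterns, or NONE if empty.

size-2^0 implicants → 0000  0101(✓)  1101(✓)  1110(✓)  1111(✓)
size-2^1 implicants → -101  11-1  111-
Unchecked terms (primes): -101, 0000, 11-1, 111-

0000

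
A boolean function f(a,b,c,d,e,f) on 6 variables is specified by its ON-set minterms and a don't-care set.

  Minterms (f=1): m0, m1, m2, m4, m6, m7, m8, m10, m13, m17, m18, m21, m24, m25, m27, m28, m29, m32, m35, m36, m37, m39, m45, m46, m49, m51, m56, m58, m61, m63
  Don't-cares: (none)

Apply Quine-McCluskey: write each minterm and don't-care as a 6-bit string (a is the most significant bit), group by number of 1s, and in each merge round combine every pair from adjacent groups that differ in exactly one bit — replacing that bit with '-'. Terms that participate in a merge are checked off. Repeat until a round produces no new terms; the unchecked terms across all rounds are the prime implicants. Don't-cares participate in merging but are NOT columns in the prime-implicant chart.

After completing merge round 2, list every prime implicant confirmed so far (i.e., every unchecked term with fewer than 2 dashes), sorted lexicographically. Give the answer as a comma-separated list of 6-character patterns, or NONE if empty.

-00111, -10001, -11000, 0-0001, 0-0010, 0-1000, 00000-, 00011-, 0110-1, 1-0011, 10-101, 100-11, 1001-1, 10010-, 101110, 1100-1, 1110-0, 1111-1

Round 0: 000000✓ 000001✓ 000010✓ 000100✓ 000110✓ 000111✓ 001000✓ 001010✓ 001101✓ 010001✓ 010010✓ 010101✓ 011000✓ 011001✓ 011011✓ 011100✓ 011101✓ 100000✓ 100011✓ 100100✓ 100101✓ 100111✓ 101101✓ 101110 110001✓ 110011✓ 111000✓ 111010✓ 111101✓ 111111✓
Round 1: -00000✓ -00100✓ -00111 -01101✓ -10001 -11000 -11101✓ 0-0001 0-0010 0-1000 0-1101✓ 00-000✓ 00-010✓ 000-00✓ 000-10✓ 0000-0✓ 00000- 0001-0✓ 00011- 0010-0✓ 01-001✓ 01-101✓ 010-01✓ 011-00✓ 011-01✓ 0110-1 01100-✓ 01110-✓ 1-0011 1-1101✓ 10-101 100-00✓ 100-11 1001-1 10010- 1100-1 1110-0 1111-1
Round 2: --1101 -00-00 00-0-0 000--0 01--01 011-0-
PIs = {--1101, -00-00, -00111, -10001, -11000, 0-0001, 0-0010, 0-1000, 00-0-0, 000--0, 00000-, 00011-, 01--01, 011-0-, 0110-1, 1-0011, 10-101, 100-11, 1001-1, 10010-, 101110, 1100-1, 1110-0, 1111-1}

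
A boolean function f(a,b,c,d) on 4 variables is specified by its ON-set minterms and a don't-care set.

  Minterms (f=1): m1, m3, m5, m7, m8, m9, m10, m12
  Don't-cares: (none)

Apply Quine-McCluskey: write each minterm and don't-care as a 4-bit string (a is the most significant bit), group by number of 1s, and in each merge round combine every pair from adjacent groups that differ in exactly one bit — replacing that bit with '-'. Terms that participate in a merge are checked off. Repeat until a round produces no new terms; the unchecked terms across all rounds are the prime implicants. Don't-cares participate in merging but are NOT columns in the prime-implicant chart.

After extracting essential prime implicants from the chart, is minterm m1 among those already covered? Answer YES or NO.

YES

size-2^0 implicants → 0001(✓)  0011(✓)  0101(✓)  0111(✓)  1000(✓)  1001(✓)  1010(✓)  1100(✓)
size-2^1 implicants → -001  0-01(✓)  0-11(✓)  00-1(✓)  01-1(✓)  1-00  10-0  100-
size-2^2 implicants → 0--1
Unchecked terms (primes): -001, 0--1, 1-00, 10-0, 100-
Minterm coverage:
  m1 ⊆ -001,0--1
  m3 ⊆ 0--1 [E]
  m5 ⊆ 0--1 [E]
  m7 ⊆ 0--1 [E]
  m8 ⊆ 1-00,10-0,100-
  m9 ⊆ -001,100-
  m10 ⊆ 10-0 [E]
  m12 ⊆ 1-00 [E]
E = {0--1, 1-00, 10-0}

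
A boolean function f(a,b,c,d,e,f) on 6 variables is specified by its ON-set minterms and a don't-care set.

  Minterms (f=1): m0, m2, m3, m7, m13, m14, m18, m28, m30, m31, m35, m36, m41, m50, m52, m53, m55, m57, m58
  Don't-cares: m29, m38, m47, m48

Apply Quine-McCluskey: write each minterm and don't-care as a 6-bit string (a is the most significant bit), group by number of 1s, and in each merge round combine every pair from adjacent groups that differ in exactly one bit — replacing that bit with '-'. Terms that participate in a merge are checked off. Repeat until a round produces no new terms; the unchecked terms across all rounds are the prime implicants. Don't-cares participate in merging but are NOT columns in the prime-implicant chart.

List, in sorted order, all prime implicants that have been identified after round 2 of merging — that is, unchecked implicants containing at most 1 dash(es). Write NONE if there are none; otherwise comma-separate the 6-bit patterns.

[col 0] 000000*, 000010*, 000011*, 000111*, 001101*, 001110*, 010010*, 011100*, 011101*, 011110*, 011111*, 100011*, 100100*, 100110*, 101001*, 101111, 110000*, 110010*, 110100*, 110101*, 110111*, 111001*, 111010*
[col 1] -00011, -10010, 0-0010, 0-1101, 0-1110, 000-11, 0000-0, 00001-, 0111-0*, 0111-1*, 01110-*, 01111-*, 1-0100, 1-1001, 1001-0, 11-010, 110-00, 1100-0, 1101-1, 11010-
[col 2] 0111--
Prime implicants: -00011, -10010, 0-0010, 0-1101, 0-1110, 000-11, 0000-0, 00001-, 0111--, 1-0100, 1-1001, 1001-0, 101111, 11-010, 110-00, 1100-0, 1101-1, 11010-

-00011, -10010, 0-0010, 0-1101, 0-1110, 000-11, 0000-0, 00001-, 1-0100, 1-1001, 1001-0, 101111, 11-010, 110-00, 1100-0, 1101-1, 11010-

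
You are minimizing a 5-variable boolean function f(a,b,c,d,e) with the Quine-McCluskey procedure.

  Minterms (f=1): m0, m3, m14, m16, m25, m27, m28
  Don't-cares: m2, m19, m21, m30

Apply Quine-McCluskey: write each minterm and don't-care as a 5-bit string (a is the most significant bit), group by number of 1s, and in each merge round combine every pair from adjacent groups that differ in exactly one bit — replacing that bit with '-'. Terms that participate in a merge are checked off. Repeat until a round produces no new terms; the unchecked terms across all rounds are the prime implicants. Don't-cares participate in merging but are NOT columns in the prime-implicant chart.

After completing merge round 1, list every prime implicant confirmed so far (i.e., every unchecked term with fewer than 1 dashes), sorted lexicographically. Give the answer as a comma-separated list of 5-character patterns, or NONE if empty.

[col 0] 00000*, 00010*, 00011*, 01110*, 10000*, 10011*, 10101, 11001*, 11011*, 11100*, 11110*
[col 1] -0000, -0011, -1110, 000-0, 0001-, 1-011, 110-1, 111-0
Prime implicants: -0000, -0011, -1110, 000-0, 0001-, 1-011, 10101, 110-1, 111-0

10101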